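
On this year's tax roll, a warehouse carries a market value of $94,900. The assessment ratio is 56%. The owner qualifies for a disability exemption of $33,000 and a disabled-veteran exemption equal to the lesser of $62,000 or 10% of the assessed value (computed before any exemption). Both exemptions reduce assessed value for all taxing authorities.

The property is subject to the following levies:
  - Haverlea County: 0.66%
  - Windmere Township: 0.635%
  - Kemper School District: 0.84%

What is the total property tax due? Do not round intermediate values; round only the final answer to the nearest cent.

$316.61

Assessed value = $94,900 × 0.56 = $53,144
Disabled-veteran exemption = min($62,000, 10% × $53,144) = min($62,000, $5,314.4) = $5,314.4 (percentage binds)
Taxable value = $53,144 − $33,000 − $5,314.4 = $14,829.6
Haverlea County: $14,829.6 × 0.0066 = $97.87536
Windmere Township: $14,829.6 × 0.00635 = $94.16796
Kemper School District: $14,829.6 × 0.0084 = $124.56864
Total = $316.61196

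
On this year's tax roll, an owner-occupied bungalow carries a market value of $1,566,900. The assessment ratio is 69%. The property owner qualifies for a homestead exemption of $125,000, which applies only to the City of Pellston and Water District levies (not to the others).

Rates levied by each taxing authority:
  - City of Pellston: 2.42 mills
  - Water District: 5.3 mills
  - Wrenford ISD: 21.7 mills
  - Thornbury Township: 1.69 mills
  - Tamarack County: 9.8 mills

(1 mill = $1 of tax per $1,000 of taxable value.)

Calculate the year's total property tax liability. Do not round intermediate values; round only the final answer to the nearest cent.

$43,265.30

Assessed value = $1,566,900 × 0.69 = $1,081,161
City of Pellston: ($1,081,161 − $125,000) × 0.00242 = $956,161 × 0.00242 = $2,313.90962
Water District: ($1,081,161 − $125,000) × 0.0053 = $956,161 × 0.0053 = $5,067.6533
Wrenford ISD: $1,081,161 × 0.0217 = $23,461.1937
Thornbury Township: $1,081,161 × 0.00169 = $1,827.16209
Tamarack County: $1,081,161 × 0.0098 = $10,595.3778
Total = $43,265.29651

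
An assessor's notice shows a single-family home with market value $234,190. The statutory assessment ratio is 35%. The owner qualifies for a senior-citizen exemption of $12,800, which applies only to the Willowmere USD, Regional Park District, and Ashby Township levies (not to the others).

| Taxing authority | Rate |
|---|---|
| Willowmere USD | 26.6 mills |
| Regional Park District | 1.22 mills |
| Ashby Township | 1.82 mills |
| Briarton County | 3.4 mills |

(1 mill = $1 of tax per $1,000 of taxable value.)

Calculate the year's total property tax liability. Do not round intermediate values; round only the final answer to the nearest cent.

$2,328.78

Assessed value = $234,190 × 0.35 = $81,966.5
Willowmere USD: ($81,966.5 − $12,800) × 0.0266 = $69,166.5 × 0.0266 = $1,839.8289
Regional Park District: ($81,966.5 − $12,800) × 0.00122 = $69,166.5 × 0.00122 = $84.38313
Ashby Township: ($81,966.5 − $12,800) × 0.00182 = $69,166.5 × 0.00182 = $125.88303
Briarton County: $81,966.5 × 0.0034 = $278.6861
Total = $2,328.78116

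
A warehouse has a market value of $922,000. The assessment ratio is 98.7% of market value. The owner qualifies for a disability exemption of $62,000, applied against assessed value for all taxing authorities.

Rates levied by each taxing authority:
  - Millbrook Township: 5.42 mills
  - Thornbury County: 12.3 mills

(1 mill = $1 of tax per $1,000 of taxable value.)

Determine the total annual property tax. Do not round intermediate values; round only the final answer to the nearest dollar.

$15,027

Assessed value = $922,000 × 0.987 = $910,014
Taxable value = $910,014 − $62,000 = $848,014
Millbrook Township: $848,014 × 0.00542 = $4,596.23588
Thornbury County: $848,014 × 0.0123 = $10,430.5722
Total = $4,596.23588 + $10,430.5722 = $15,026.80808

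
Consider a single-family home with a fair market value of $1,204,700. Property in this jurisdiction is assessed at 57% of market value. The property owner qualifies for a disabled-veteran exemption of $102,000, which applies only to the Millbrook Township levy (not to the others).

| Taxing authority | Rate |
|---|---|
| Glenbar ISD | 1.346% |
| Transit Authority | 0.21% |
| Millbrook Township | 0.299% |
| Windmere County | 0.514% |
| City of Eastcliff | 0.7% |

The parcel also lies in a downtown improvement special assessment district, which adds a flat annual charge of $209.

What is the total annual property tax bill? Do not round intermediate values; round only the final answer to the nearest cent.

Assessed value = $1,204,700 × 0.57 = $686,679
Glenbar ISD: $686,679 × 0.01346 = $9,242.69934
Transit Authority: $686,679 × 0.0021 = $1,442.0259
Millbrook Township: ($686,679 − $102,000) × 0.00299 = $584,679 × 0.00299 = $1,748.19021
Windmere County: $686,679 × 0.00514 = $3,529.53006
City of Eastcliff: $686,679 × 0.007 = $4,806.753
Levies subtotal = $20,769.19851
Total = $20,769.19851 + $209 = $20,978.19851

$20,978.20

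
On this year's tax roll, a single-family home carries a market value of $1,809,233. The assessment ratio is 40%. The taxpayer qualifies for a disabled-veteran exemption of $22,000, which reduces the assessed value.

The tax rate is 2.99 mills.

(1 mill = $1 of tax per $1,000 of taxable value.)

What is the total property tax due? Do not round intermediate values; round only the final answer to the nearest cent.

$2,098.06

Assessed value = $1,809,233 × 0.4 = $723,693.2
Taxable value = $723,693.2 − $22,000 = $701,693.2
Tax = $701,693.2 × 0.00299 = $2,098.062668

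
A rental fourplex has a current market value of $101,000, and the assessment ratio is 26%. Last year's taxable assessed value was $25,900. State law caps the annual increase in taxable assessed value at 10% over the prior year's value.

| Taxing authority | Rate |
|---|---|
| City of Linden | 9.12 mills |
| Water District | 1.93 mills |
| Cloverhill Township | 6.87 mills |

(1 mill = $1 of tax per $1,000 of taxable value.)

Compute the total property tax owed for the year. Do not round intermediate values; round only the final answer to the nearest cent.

Uncapped assessed value = $101,000 × 0.26 = $26,260
Cap limit = $25,900 × 1.1 = $28,490
Taxable assessed value = min($26,260, $28,490) = $26,260 (cap does not bind)
City of Linden: $26,260 × 0.00912 = $239.4912
Water District: $26,260 × 0.00193 = $50.6818
Cloverhill Township: $26,260 × 0.00687 = $180.4062
Total = $470.5792

$470.58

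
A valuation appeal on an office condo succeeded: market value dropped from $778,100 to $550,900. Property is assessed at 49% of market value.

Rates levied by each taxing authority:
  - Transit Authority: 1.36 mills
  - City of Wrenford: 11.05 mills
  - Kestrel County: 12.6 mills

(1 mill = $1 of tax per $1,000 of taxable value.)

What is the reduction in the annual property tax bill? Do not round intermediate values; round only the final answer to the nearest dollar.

Old assessed value = $778,100 × 0.49 = $381,269
New assessed value = $550,900 × 0.49 = $269,941
Combined rate = 0.00136 + 0.01105 + 0.0126 = 0.02501
Old tax = $381,269 × 0.02501 = $9,535.53769
New tax = $269,941 × 0.02501 = $6,751.22441
Reduction = $9,535.53769 − $6,751.22441 = $2,784.31328

$2,784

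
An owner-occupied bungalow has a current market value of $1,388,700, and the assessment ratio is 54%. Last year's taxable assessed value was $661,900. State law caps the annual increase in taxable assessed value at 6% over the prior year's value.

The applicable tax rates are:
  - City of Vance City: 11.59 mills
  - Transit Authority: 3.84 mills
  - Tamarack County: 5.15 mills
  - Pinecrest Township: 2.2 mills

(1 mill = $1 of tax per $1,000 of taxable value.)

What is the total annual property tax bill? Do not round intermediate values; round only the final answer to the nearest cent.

Uncapped assessed value = $1,388,700 × 0.54 = $749,898
Cap limit = $661,900 × 1.06 = $701,614
Taxable assessed value = min($749,898, $701,614) = $701,614 (cap binds)
City of Vance City: $701,614 × 0.01159 = $8,131.70626
Transit Authority: $701,614 × 0.00384 = $2,694.19776
Tamarack County: $701,614 × 0.00515 = $3,613.3121
Pinecrest Township: $701,614 × 0.0022 = $1,543.5508
Total = $15,982.76692

$15,982.77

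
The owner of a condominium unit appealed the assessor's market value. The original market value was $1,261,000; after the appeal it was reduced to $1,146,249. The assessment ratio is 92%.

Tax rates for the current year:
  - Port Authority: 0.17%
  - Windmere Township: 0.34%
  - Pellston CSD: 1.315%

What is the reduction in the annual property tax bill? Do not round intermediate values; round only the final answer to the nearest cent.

$1,926.67

Old assessed value = $1,261,000 × 0.92 = $1,160,120
New assessed value = $1,146,249 × 0.92 = $1,054,549.08
Combined rate = 0.0017 + 0.0034 + 0.01315 = 0.01825
Old tax = $1,160,120 × 0.01825 = $21,172.19
New tax = $1,054,549.08 × 0.01825 = $19,245.52071
Reduction = $21,172.19 − $19,245.52071 = $1,926.66929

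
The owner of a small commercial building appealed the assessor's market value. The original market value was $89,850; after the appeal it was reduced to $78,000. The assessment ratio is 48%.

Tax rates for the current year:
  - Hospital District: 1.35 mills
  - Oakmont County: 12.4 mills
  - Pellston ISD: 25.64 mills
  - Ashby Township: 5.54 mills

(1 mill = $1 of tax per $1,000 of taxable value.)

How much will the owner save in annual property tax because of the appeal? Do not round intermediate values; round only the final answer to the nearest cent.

$255.56

Old assessed value = $89,850 × 0.48 = $43,128
New assessed value = $78,000 × 0.48 = $37,440
Combined rate = 0.00135 + 0.0124 + 0.02564 + 0.00554 = 0.04493
Old tax = $43,128 × 0.04493 = $1,937.74104
New tax = $37,440 × 0.04493 = $1,682.1792
Reduction = $1,937.74104 − $1,682.1792 = $255.56184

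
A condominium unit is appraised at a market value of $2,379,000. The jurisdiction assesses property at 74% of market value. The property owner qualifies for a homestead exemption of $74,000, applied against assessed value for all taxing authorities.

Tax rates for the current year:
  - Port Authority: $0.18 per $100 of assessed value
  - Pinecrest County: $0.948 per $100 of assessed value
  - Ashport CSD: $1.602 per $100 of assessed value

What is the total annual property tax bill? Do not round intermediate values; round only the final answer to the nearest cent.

Assessed value = $2,379,000 × 0.74 = $1,760,460
Taxable value = $1,760,460 − $74,000 = $1,686,460
Port Authority: $1,686,460 × 0.0018 = $3,035.628
Pinecrest County: $1,686,460 × 0.00948 = $15,987.6408
Ashport CSD: $1,686,460 × 0.01602 = $27,017.0892
Total = $3,035.628 + $15,987.6408 + $27,017.0892 = $46,040.358

$46,040.36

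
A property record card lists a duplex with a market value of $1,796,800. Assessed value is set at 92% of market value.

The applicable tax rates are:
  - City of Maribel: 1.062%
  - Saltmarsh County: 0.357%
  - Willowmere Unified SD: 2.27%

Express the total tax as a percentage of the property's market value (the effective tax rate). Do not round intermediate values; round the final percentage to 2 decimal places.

3.39%

Assessed value = $1,796,800 × 0.92 = $1,653,056
City of Maribel: $1,653,056 × 0.01062 = $17,555.45472
Saltmarsh County: $1,653,056 × 0.00357 = $5,901.40992
Willowmere Unified SD: $1,653,056 × 0.0227 = $37,524.3712
Total tax = $60,981.23584
Effective rate = $60,981.23584 ÷ $1,796,800 = 3.39% of market value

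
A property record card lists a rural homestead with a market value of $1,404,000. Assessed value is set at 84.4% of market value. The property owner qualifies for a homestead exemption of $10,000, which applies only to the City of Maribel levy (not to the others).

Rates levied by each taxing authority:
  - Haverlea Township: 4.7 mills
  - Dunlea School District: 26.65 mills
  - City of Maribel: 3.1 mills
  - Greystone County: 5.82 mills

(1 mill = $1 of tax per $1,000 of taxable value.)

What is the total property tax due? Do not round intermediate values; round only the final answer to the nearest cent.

Assessed value = $1,404,000 × 0.844 = $1,184,976
Haverlea Township: $1,184,976 × 0.0047 = $5,569.3872
Dunlea School District: $1,184,976 × 0.02665 = $31,579.6104
City of Maribel: ($1,184,976 − $10,000) × 0.0031 = $1,174,976 × 0.0031 = $3,642.4256
Greystone County: $1,184,976 × 0.00582 = $6,896.56032
Total = $47,687.98352

$47,687.98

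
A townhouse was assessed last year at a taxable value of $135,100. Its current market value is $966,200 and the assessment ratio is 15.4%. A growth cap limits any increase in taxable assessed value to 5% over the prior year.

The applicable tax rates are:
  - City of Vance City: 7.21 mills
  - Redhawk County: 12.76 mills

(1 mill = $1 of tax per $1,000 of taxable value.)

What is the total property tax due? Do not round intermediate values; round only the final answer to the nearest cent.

Uncapped assessed value = $966,200 × 0.154 = $148,794.8
Cap limit = $135,100 × 1.05 = $141,855
Taxable assessed value = min($148,794.8, $141,855) = $141,855 (cap binds)
City of Vance City: $141,855 × 0.00721 = $1,022.77455
Redhawk County: $141,855 × 0.01276 = $1,810.0698
Total = $2,832.84435

$2,832.84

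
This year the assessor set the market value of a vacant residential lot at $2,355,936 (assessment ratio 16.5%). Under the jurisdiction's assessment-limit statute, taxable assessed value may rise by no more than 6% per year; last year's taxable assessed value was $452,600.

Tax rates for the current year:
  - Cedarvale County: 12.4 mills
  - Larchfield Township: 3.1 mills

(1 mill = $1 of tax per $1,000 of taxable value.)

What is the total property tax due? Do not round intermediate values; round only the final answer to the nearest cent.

Uncapped assessed value = $2,355,936 × 0.165 = $388,729.44
Cap limit = $452,600 × 1.06 = $479,756
Taxable assessed value = min($388,729.44, $479,756) = $388,729.44 (cap does not bind)
Cedarvale County: $388,729.44 × 0.0124 = $4,820.245056
Larchfield Township: $388,729.44 × 0.0031 = $1,205.061264
Total = $6,025.30632

$6,025.31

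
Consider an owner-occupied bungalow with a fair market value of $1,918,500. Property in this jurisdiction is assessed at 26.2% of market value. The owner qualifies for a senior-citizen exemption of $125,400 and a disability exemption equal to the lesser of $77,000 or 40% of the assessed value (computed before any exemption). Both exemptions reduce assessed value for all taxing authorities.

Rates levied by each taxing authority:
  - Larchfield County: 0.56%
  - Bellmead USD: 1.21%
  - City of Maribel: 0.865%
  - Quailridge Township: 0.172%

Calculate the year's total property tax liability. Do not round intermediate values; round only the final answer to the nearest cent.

Assessed value = $1,918,500 × 0.262 = $502,647
Disability exemption = min($77,000, 40% × $502,647) = min($77,000, $201,058.8) = $77,000 (dollar cap binds)
Taxable value = $502,647 − $125,400 − $77,000 = $300,247
Larchfield County: $300,247 × 0.0056 = $1,681.3832
Bellmead USD: $300,247 × 0.0121 = $3,632.9887
City of Maribel: $300,247 × 0.00865 = $2,597.13655
Quailridge Township: $300,247 × 0.00172 = $516.42484
Total = $8,427.93329

$8,427.93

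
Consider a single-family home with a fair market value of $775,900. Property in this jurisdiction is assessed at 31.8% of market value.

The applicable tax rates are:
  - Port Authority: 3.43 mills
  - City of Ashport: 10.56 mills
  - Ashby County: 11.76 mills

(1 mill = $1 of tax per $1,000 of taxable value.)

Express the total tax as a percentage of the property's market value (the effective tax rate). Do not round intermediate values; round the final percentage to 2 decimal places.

0.82%

Assessed value = $775,900 × 0.318 = $246,736.2
Port Authority: $246,736.2 × 0.00343 = $846.305166
City of Ashport: $246,736.2 × 0.01056 = $2,605.534272
Ashby County: $246,736.2 × 0.01176 = $2,901.617712
Total tax = $6,353.45715
Effective rate = $6,353.45715 ÷ $775,900 = 0.82% of market value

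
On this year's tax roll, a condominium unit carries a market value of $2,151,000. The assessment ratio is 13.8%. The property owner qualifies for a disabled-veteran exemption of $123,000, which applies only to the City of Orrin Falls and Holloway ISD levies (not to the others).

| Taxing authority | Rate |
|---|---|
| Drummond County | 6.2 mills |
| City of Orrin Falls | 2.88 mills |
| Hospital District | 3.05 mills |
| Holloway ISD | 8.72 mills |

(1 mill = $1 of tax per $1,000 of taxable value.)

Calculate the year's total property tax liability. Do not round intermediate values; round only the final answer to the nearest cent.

$4,762.27

Assessed value = $2,151,000 × 0.138 = $296,838
Drummond County: $296,838 × 0.0062 = $1,840.3956
City of Orrin Falls: ($296,838 − $123,000) × 0.00288 = $173,838 × 0.00288 = $500.65344
Hospital District: $296,838 × 0.00305 = $905.3559
Holloway ISD: ($296,838 − $123,000) × 0.00872 = $173,838 × 0.00872 = $1,515.86736
Total = $4,762.2723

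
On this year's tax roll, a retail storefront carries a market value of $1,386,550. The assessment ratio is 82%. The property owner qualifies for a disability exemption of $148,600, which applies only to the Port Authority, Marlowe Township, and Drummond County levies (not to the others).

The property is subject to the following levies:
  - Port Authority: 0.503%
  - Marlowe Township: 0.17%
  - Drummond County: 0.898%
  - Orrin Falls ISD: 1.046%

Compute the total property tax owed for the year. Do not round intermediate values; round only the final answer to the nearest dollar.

$27,420

Assessed value = $1,386,550 × 0.82 = $1,136,971
Port Authority: ($1,136,971 − $148,600) × 0.00503 = $988,371 × 0.00503 = $4,971.50613
Marlowe Township: ($1,136,971 − $148,600) × 0.0017 = $988,371 × 0.0017 = $1,680.2307
Drummond County: ($1,136,971 − $148,600) × 0.00898 = $988,371 × 0.00898 = $8,875.57158
Orrin Falls ISD: $1,136,971 × 0.01046 = $11,892.71666
Total = $27,420.02507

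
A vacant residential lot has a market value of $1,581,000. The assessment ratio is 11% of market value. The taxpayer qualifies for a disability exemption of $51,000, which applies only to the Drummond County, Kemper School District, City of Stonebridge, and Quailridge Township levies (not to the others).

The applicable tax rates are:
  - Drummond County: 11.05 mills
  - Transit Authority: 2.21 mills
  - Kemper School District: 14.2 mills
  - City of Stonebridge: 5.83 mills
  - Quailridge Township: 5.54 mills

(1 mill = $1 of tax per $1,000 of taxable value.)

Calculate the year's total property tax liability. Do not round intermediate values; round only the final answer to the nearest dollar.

Assessed value = $1,581,000 × 0.11 = $173,910
Drummond County: ($173,910 − $51,000) × 0.01105 = $122,910 × 0.01105 = $1,358.1555
Transit Authority: $173,910 × 0.00221 = $384.3411
Kemper School District: ($173,910 − $51,000) × 0.0142 = $122,910 × 0.0142 = $1,745.322
City of Stonebridge: ($173,910 − $51,000) × 0.00583 = $122,910 × 0.00583 = $716.5653
Quailridge Township: ($173,910 − $51,000) × 0.00554 = $122,910 × 0.00554 = $680.9214
Total = $4,885.3053

$4,885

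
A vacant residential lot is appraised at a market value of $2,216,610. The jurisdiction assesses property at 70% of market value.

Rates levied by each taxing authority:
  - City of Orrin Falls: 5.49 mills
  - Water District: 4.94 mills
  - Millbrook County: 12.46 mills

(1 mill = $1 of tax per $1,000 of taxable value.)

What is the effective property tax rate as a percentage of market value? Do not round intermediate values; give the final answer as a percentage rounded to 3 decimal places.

1.602%

Assessed value = $2,216,610 × 0.7 = $1,551,627
City of Orrin Falls: $1,551,627 × 0.00549 = $8,518.43223
Water District: $1,551,627 × 0.00494 = $7,665.03738
Millbrook County: $1,551,627 × 0.01246 = $19,333.27242
Total tax = $35,516.74203
Effective rate = $35,516.74203 ÷ $2,216,610 = 1.602% of market value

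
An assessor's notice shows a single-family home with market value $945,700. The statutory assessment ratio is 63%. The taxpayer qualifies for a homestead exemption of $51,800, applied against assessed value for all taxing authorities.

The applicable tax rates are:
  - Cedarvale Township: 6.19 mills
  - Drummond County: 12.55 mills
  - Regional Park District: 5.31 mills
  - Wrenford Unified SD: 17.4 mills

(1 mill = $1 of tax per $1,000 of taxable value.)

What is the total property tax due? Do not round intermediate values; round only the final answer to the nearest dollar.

Assessed value = $945,700 × 0.63 = $595,791
Taxable value = $595,791 − $51,800 = $543,991
Cedarvale Township: $543,991 × 0.00619 = $3,367.30429
Drummond County: $543,991 × 0.01255 = $6,827.08705
Regional Park District: $543,991 × 0.00531 = $2,888.59221
Wrenford Unified SD: $543,991 × 0.0174 = $9,465.4434
Total = $3,367.30429 + $6,827.08705 + $2,888.59221 + $9,465.4434 = $22,548.42695

$22,548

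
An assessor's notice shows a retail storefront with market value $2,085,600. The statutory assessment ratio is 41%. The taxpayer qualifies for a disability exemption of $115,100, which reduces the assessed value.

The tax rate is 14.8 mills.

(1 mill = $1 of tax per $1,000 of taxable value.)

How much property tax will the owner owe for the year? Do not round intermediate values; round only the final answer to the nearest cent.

$10,951.94

Assessed value = $2,085,600 × 0.41 = $855,096
Taxable value = $855,096 − $115,100 = $739,996
Tax = $739,996 × 0.0148 = $10,951.9408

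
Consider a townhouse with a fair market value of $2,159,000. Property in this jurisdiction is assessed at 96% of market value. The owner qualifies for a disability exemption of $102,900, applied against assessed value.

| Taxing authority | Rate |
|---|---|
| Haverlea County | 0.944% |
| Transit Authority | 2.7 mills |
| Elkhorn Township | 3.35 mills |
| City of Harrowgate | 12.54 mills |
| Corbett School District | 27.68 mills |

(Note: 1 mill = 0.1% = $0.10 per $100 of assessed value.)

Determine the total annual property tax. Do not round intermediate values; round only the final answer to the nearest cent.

Assessed value = $2,159,000 × 0.96 = $2,072,640
Taxable value = $2,072,640 − $102,900 = $1,969,740
Haverlea County: $1,969,740 × 0.00944 = $18,594.3456
Transit Authority: $1,969,740 × 0.0027 = $5,318.298
Elkhorn Township: $1,969,740 × 0.00335 = $6,598.629
City of Harrowgate: $1,969,740 × 0.01254 = $24,700.5396
Corbett School District: $1,969,740 × 0.02768 = $54,522.4032
Total = $109,734.2154

$109,734.22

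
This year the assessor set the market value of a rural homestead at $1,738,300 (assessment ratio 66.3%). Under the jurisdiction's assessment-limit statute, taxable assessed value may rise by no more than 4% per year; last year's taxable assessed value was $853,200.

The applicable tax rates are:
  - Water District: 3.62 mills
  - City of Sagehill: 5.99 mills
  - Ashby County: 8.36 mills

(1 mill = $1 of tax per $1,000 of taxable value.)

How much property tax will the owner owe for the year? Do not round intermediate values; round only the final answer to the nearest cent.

$15,945.28

Uncapped assessed value = $1,738,300 × 0.663 = $1,152,492.9
Cap limit = $853,200 × 1.04 = $887,328
Taxable assessed value = min($1,152,492.9, $887,328) = $887,328 (cap binds)
Water District: $887,328 × 0.00362 = $3,212.12736
City of Sagehill: $887,328 × 0.00599 = $5,315.09472
Ashby County: $887,328 × 0.00836 = $7,418.06208
Total = $15,945.28416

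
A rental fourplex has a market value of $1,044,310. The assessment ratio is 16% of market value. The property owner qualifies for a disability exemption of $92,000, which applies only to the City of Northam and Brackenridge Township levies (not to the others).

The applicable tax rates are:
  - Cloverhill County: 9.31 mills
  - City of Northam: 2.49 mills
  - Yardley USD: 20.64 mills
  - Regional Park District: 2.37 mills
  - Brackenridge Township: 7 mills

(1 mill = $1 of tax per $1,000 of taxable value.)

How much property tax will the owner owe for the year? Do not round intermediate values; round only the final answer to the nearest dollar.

$6,113

Assessed value = $1,044,310 × 0.16 = $167,089.6
Cloverhill County: $167,089.6 × 0.00931 = $1,555.604176
City of Northam: ($167,089.6 − $92,000) × 0.00249 = $75,089.6 × 0.00249 = $186.973104
Yardley USD: $167,089.6 × 0.02064 = $3,448.729344
Regional Park District: $167,089.6 × 0.00237 = $396.002352
Brackenridge Township: ($167,089.6 − $92,000) × 0.007 = $75,089.6 × 0.007 = $525.6272
Total = $6,112.936176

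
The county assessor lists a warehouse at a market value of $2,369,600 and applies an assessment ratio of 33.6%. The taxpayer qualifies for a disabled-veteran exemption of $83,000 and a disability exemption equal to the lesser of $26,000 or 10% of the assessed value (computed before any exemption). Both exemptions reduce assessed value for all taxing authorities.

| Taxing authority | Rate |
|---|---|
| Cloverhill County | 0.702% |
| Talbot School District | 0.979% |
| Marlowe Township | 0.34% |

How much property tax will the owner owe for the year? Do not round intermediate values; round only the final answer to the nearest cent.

$13,888.02

Assessed value = $2,369,600 × 0.336 = $796,185.6
Disability exemption = min($26,000, 10% × $796,185.6) = min($26,000, $79,618.56) = $26,000 (dollar cap binds)
Taxable value = $796,185.6 − $83,000 − $26,000 = $687,185.6
Cloverhill County: $687,185.6 × 0.00702 = $4,824.042912
Talbot School District: $687,185.6 × 0.00979 = $6,727.547024
Marlowe Township: $687,185.6 × 0.0034 = $2,336.43104
Total = $13,888.020976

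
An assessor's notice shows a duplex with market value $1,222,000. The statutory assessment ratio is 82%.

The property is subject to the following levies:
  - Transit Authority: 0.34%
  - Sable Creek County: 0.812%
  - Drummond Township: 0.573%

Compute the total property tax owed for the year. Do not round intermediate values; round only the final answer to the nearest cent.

$17,285.19

Assessed value = $1,222,000 × 0.82 = $1,002,040
Transit Authority: $1,002,040 × 0.0034 = $3,406.936
Sable Creek County: $1,002,040 × 0.00812 = $8,136.5648
Drummond Township: $1,002,040 × 0.00573 = $5,741.6892
Total = $3,406.936 + $8,136.5648 + $5,741.6892 = $17,285.19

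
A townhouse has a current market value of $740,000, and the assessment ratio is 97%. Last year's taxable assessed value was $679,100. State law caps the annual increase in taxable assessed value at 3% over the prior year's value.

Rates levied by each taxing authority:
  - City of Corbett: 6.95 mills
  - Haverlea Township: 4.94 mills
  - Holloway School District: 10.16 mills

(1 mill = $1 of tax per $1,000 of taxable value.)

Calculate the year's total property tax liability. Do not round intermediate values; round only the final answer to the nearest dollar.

Uncapped assessed value = $740,000 × 0.97 = $717,800
Cap limit = $679,100 × 1.03 = $699,473
Taxable assessed value = min($717,800, $699,473) = $699,473 (cap binds)
City of Corbett: $699,473 × 0.00695 = $4,861.33735
Haverlea Township: $699,473 × 0.00494 = $3,455.39662
Holloway School District: $699,473 × 0.01016 = $7,106.64568
Total = $15,423.37965

$15,423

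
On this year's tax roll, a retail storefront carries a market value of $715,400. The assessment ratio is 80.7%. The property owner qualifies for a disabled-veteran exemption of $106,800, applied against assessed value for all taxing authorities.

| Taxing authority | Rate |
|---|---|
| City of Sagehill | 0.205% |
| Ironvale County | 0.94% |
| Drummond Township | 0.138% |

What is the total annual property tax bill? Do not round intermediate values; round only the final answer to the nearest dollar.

$6,037

Assessed value = $715,400 × 0.807 = $577,327.8
Taxable value = $577,327.8 − $106,800 = $470,527.8
City of Sagehill: $470,527.8 × 0.00205 = $964.58199
Ironvale County: $470,527.8 × 0.0094 = $4,422.96132
Drummond Township: $470,527.8 × 0.00138 = $649.328364
Total = $964.58199 + $4,422.96132 + $649.328364 = $6,036.871674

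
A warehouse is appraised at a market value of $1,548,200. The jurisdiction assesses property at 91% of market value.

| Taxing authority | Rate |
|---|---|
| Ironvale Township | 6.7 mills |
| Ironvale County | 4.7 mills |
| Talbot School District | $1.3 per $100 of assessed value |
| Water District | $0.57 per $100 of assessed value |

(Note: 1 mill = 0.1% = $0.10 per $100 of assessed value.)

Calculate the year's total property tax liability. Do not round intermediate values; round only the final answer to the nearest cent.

Assessed value = $1,548,200 × 0.91 = $1,408,862
Ironvale Township: $1,408,862 × 0.0067 = $9,439.3754
Ironvale County: $1,408,862 × 0.0047 = $6,621.6514
Talbot School District: $1,408,862 × 0.013 = $18,315.206
Water District: $1,408,862 × 0.0057 = $8,030.5134
Total = $42,406.7462

$42,406.75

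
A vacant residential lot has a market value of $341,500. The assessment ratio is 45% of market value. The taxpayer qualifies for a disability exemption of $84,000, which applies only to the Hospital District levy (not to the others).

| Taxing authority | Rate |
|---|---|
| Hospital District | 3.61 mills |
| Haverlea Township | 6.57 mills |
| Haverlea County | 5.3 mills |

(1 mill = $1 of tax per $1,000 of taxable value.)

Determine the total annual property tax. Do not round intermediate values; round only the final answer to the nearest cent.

Assessed value = $341,500 × 0.45 = $153,675
Hospital District: ($153,675 − $84,000) × 0.00361 = $69,675 × 0.00361 = $251.52675
Haverlea Township: $153,675 × 0.00657 = $1,009.64475
Haverlea County: $153,675 × 0.0053 = $814.4775
Total = $2,075.649

$2,075.65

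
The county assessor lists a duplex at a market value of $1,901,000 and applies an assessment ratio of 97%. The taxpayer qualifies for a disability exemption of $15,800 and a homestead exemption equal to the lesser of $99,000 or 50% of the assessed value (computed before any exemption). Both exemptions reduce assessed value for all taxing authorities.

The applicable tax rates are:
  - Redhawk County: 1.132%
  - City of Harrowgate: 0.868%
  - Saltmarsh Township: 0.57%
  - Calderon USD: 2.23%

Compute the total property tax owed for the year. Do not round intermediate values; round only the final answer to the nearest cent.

$83,000.16

Assessed value = $1,901,000 × 0.97 = $1,843,970
Homestead exemption = min($99,000, 50% × $1,843,970) = min($99,000, $921,985) = $99,000 (dollar cap binds)
Taxable value = $1,843,970 − $15,800 − $99,000 = $1,729,170
Redhawk County: $1,729,170 × 0.01132 = $19,574.2044
City of Harrowgate: $1,729,170 × 0.00868 = $15,009.1956
Saltmarsh Township: $1,729,170 × 0.0057 = $9,856.269
Calderon USD: $1,729,170 × 0.0223 = $38,560.491
Total = $83,000.16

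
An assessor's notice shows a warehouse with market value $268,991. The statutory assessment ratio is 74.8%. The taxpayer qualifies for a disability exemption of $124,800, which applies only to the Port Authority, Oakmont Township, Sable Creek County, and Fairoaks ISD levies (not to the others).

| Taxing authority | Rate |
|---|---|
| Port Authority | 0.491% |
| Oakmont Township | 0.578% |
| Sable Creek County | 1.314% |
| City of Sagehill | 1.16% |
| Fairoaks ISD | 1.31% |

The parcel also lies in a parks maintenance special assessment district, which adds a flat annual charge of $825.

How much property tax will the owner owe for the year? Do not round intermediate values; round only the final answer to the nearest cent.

Assessed value = $268,991 × 0.748 = $201,205.268
Port Authority: ($201,205.268 − $124,800) × 0.00491 = $76,405.268 × 0.00491 = $375.14986588
Oakmont Township: ($201,205.268 − $124,800) × 0.00578 = $76,405.268 × 0.00578 = $441.62244904
Sable Creek County: ($201,205.268 − $124,800) × 0.01314 = $76,405.268 × 0.01314 = $1,003.96522152
City of Sagehill: $201,205.268 × 0.0116 = $2,333.9811088
Fairoaks ISD: ($201,205.268 − $124,800) × 0.0131 = $76,405.268 × 0.0131 = $1,000.9090108
Levies subtotal = $5,155.62765604
Total = $5,155.62765604 + $825 = $5,980.62765604

$5,980.63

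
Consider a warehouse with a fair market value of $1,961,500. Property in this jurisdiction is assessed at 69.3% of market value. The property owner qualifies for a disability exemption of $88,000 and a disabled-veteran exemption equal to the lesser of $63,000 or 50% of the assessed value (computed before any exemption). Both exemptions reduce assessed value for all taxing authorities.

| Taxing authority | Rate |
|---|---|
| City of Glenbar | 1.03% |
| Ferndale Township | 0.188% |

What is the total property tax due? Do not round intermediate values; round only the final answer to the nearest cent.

$14,717.33

Assessed value = $1,961,500 × 0.693 = $1,359,319.5
Disabled-veteran exemption = min($63,000, 50% × $1,359,319.5) = min($63,000, $679,659.75) = $63,000 (dollar cap binds)
Taxable value = $1,359,319.5 − $88,000 − $63,000 = $1,208,319.5
City of Glenbar: $1,208,319.5 × 0.0103 = $12,445.69085
Ferndale Township: $1,208,319.5 × 0.00188 = $2,271.64066
Total = $14,717.33151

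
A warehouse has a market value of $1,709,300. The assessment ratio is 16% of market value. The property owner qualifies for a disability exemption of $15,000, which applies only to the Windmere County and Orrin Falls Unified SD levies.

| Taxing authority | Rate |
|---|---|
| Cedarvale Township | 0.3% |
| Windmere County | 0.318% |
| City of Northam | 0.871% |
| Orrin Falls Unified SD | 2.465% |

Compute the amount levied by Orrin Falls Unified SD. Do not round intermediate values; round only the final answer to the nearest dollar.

$6,372

Assessed value = $1,709,300 × 0.16 = $273,488
Orrin Falls Unified SD taxable value = $273,488 − $15,000 = $258,488
Orrin Falls Unified SD levy = $258,488 × 0.02465 = $6,371.7292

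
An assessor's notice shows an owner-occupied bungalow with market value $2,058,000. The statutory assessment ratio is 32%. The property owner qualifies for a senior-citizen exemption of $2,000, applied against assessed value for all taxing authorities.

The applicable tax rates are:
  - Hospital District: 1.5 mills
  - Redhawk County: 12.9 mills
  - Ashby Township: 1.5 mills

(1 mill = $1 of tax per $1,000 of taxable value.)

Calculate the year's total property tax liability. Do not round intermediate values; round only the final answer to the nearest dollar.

Assessed value = $2,058,000 × 0.32 = $658,560
Taxable value = $658,560 − $2,000 = $656,560
Hospital District: $656,560 × 0.0015 = $984.84
Redhawk County: $656,560 × 0.0129 = $8,469.624
Ashby Township: $656,560 × 0.0015 = $984.84
Total = $984.84 + $8,469.624 + $984.84 = $10,439.304

$10,439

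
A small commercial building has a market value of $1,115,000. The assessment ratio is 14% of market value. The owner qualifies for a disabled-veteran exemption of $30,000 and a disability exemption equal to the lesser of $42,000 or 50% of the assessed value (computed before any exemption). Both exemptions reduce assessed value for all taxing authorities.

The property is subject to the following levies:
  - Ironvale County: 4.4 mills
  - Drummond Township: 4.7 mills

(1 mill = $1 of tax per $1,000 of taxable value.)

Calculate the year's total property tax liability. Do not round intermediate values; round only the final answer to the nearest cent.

$765.31

Assessed value = $1,115,000 × 0.14 = $156,100
Disability exemption = min($42,000, 50% × $156,100) = min($42,000, $78,050) = $42,000 (dollar cap binds)
Taxable value = $156,100 − $30,000 − $42,000 = $84,100
Ironvale County: $84,100 × 0.0044 = $370.04
Drummond Township: $84,100 × 0.0047 = $395.27
Total = $765.31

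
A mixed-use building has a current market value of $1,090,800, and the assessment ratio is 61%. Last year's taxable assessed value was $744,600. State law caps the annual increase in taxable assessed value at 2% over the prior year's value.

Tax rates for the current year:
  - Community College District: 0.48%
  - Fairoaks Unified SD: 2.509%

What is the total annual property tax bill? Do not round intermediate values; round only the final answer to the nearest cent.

Uncapped assessed value = $1,090,800 × 0.61 = $665,388
Cap limit = $744,600 × 1.02 = $759,492
Taxable assessed value = min($665,388, $759,492) = $665,388 (cap does not bind)
Community College District: $665,388 × 0.0048 = $3,193.8624
Fairoaks Unified SD: $665,388 × 0.02509 = $16,694.58492
Total = $19,888.44732

$19,888.45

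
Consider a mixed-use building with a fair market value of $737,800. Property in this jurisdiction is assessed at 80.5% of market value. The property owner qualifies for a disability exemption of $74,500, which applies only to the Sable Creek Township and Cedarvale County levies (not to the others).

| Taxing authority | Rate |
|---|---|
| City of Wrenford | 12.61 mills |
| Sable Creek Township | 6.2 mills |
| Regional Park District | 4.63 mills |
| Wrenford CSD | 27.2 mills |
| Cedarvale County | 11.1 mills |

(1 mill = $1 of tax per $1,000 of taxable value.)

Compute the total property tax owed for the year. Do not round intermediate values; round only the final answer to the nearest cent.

Assessed value = $737,800 × 0.805 = $593,929
City of Wrenford: $593,929 × 0.01261 = $7,489.44469
Sable Creek Township: ($593,929 − $74,500) × 0.0062 = $519,429 × 0.0062 = $3,220.4598
Regional Park District: $593,929 × 0.00463 = $2,749.89127
Wrenford CSD: $593,929 × 0.0272 = $16,154.8688
Cedarvale County: ($593,929 − $74,500) × 0.0111 = $519,429 × 0.0111 = $5,765.6619
Total = $35,380.32646

$35,380.33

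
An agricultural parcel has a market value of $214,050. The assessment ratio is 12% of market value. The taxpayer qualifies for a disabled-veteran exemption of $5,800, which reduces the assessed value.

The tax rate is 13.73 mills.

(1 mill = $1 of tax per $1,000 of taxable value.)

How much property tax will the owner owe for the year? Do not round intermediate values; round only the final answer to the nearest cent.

Assessed value = $214,050 × 0.12 = $25,686
Taxable value = $25,686 − $5,800 = $19,886
Tax = $19,886 × 0.01373 = $273.03478

$273.03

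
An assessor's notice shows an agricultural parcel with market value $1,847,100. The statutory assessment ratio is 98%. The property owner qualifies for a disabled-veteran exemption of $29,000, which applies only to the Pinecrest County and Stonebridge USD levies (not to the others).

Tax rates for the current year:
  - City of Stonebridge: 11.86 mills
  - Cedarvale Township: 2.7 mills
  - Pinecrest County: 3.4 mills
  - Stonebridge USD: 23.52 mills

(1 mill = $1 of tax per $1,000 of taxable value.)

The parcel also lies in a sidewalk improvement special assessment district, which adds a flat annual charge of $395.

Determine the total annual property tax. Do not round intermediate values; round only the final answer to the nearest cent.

Assessed value = $1,847,100 × 0.98 = $1,810,158
City of Stonebridge: $1,810,158 × 0.01186 = $21,468.47388
Cedarvale Township: $1,810,158 × 0.0027 = $4,887.4266
Pinecrest County: ($1,810,158 − $29,000) × 0.0034 = $1,781,158 × 0.0034 = $6,055.9372
Stonebridge USD: ($1,810,158 − $29,000) × 0.02352 = $1,781,158 × 0.02352 = $41,892.83616
Levies subtotal = $74,304.67384
Total = $74,304.67384 + $395 = $74,699.67384

$74,699.67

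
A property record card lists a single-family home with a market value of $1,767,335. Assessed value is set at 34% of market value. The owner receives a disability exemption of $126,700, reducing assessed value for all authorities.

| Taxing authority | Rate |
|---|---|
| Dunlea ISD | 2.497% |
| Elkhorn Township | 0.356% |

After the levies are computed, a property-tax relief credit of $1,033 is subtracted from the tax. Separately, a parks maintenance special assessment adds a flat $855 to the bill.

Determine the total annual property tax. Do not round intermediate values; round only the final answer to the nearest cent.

$13,350.75

Assessed value = $1,767,335 × 0.34 = $600,893.9
Taxable value = $600,893.9 − $126,700 = $474,193.9
Dunlea ISD: $474,193.9 × 0.02497 = $11,840.621683
Elkhorn Township: $474,193.9 × 0.00356 = $1,688.130284
Levies subtotal = $13,528.751967
After credit = $13,528.751967 − $1,033 = $12,495.751967
Total = $12,495.751967 + $855 = $13,350.751967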